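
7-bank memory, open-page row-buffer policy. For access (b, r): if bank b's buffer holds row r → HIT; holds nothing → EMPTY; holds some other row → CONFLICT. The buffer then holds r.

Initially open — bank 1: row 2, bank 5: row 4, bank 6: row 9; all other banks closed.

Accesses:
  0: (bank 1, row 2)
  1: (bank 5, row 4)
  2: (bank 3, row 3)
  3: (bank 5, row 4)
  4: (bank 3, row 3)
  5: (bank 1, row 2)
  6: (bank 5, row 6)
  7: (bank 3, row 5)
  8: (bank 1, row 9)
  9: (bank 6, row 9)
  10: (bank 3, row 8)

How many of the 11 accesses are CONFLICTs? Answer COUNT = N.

COUNT = 4

#0 (1,2) H  (was 2)
#1 (5,4) H  (was 4)
#2 (3,3) E
#3 (5,4) H  (was 4)
#4 (3,3) H  (was 3)
#5 (1,2) H  (was 2)
#6 (5,6) C  (was 4)
#7 (3,5) C  (was 3)
#8 (1,9) C  (was 2)
#9 (6,9) H  (was 9)
#10 (3,8) C  (was 5)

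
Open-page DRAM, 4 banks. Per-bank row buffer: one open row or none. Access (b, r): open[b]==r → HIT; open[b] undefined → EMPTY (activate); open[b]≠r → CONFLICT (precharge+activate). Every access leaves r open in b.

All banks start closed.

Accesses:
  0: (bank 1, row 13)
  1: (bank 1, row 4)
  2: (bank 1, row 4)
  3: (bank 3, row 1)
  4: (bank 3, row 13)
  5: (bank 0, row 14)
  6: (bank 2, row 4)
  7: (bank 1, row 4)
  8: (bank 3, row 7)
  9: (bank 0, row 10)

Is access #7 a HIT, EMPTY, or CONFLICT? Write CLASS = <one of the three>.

#0 (1,13) E
#1 (1,4) C  (was 13)
#2 (1,4) H  (was 4)
#3 (3,1) E
#4 (3,13) C  (was 1)
#5 (0,14) E
#6 (2,4) E
#7 (1,4) H  (was 4)
#8 (3,7) C  (was 13)
#9 (0,10) C  (was 14)

CLASS = HIT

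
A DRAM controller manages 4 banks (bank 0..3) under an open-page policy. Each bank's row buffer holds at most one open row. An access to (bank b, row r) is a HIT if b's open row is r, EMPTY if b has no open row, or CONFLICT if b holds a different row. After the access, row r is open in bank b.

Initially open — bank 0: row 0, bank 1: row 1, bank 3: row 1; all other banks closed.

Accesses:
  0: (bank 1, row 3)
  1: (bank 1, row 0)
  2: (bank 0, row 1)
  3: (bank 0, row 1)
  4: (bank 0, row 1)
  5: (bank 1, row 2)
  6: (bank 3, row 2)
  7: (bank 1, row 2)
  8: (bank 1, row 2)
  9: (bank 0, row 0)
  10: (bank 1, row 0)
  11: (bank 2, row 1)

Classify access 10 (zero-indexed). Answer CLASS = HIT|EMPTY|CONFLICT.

CLASS = CONFLICT

step 0: bank1 1->3 [CONFLICT]
step 1: bank1 3->0 [CONFLICT]
step 2: bank0 0->1 [CONFLICT]
step 3: bank0 1->1 [HIT]
step 4: bank0 1->1 [HIT]
step 5: bank1 0->2 [CONFLICT]
step 6: bank3 1->2 [CONFLICT]
step 7: bank1 2->2 [HIT]
step 8: bank1 2->2 [HIT]
step 9: bank0 1->0 [CONFLICT]
step 10: bank1 2->0 [CONFLICT]
step 11: bank2 None->1 [EMPTY]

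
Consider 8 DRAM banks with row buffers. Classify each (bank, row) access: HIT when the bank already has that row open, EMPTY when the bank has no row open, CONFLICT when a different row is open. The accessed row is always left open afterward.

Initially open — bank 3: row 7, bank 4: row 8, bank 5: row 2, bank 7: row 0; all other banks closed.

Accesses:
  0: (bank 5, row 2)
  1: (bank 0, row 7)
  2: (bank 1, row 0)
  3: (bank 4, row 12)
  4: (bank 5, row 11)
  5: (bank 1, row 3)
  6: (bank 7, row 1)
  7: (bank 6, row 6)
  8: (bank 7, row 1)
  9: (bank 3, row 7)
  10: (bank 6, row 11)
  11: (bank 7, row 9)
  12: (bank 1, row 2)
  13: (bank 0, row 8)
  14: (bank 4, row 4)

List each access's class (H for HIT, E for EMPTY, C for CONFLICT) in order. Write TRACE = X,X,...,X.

TRACE = H,E,E,C,C,C,C,E,H,H,C,C,C,C,C

  [0] b5 r2: had r2 ⇒ H
  [1] b0 r7: no row ⇒ E
  [2] b1 r0: no row ⇒ E
  [3] b4 r12: had r8 ⇒ C
  [4] b5 r11: had r2 ⇒ C
  [5] b1 r3: had r0 ⇒ C
  [6] b7 r1: had r0 ⇒ C
  [7] b6 r6: no row ⇒ E
  [8] b7 r1: had r1 ⇒ H
  [9] b3 r7: had r7 ⇒ H
  [10] b6 r11: had r6 ⇒ C
  [11] b7 r9: had r1 ⇒ C
  [12] b1 r2: had r3 ⇒ C
  [13] b0 r8: had r7 ⇒ C
  [14] b4 r4: had r12 ⇒ C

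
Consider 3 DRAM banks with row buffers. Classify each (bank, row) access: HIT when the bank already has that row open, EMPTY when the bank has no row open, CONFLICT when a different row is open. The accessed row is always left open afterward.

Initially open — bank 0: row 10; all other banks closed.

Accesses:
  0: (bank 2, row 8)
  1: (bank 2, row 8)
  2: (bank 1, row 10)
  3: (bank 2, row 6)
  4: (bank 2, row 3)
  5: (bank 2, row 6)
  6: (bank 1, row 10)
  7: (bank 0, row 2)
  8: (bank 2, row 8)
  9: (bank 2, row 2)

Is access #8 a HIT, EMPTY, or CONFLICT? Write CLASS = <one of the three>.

step 0: bank2 None->8 [EMPTY]
step 1: bank2 8->8 [HIT]
step 2: bank1 None->10 [EMPTY]
step 3: bank2 8->6 [CONFLICT]
step 4: bank2 6->3 [CONFLICT]
step 5: bank2 3->6 [CONFLICT]
step 6: bank1 10->10 [HIT]
step 7: bank0 10->2 [CONFLICT]
step 8: bank2 6->8 [CONFLICT]
step 9: bank2 8->2 [CONFLICT]

CLASS = CONFLICT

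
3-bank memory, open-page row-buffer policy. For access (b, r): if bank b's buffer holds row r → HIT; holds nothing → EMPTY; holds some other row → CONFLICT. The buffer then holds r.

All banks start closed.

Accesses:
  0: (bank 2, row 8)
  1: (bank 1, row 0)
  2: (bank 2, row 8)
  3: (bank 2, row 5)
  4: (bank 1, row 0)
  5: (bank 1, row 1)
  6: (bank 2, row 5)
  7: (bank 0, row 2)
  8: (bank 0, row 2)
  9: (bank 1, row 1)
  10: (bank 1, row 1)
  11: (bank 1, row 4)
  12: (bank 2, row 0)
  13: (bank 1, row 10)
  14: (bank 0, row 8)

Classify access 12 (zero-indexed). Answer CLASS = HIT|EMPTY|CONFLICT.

CLASS = CONFLICT

step 0: bank2 None->8 [EMPTY]
step 1: bank1 None->0 [EMPTY]
step 2: bank2 8->8 [HIT]
step 3: bank2 8->5 [CONFLICT]
step 4: bank1 0->0 [HIT]
step 5: bank1 0->1 [CONFLICT]
step 6: bank2 5->5 [HIT]
step 7: bank0 None->2 [EMPTY]
step 8: bank0 2->2 [HIT]
step 9: bank1 1->1 [HIT]
step 10: bank1 1->1 [HIT]
step 11: bank1 1->4 [CONFLICT]
step 12: bank2 5->0 [CONFLICT]
step 13: bank1 4->10 [CONFLICT]
step 14: bank0 2->8 [CONFLICT]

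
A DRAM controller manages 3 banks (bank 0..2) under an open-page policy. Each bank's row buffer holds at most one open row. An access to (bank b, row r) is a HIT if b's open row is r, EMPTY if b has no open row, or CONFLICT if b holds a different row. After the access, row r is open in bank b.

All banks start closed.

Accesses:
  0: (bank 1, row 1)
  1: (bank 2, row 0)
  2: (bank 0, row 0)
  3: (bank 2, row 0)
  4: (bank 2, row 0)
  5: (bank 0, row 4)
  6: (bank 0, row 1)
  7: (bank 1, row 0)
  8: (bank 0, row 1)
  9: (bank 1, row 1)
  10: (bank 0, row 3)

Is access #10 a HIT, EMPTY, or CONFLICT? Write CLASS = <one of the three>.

CLASS = CONFLICT

#0 (1,1) E
#1 (2,0) E
#2 (0,0) E
#3 (2,0) H  (was 0)
#4 (2,0) H  (was 0)
#5 (0,4) C  (was 0)
#6 (0,1) C  (was 4)
#7 (1,0) C  (was 1)
#8 (0,1) H  (was 1)
#9 (1,1) C  (was 0)
#10 (0,3) C  (was 1)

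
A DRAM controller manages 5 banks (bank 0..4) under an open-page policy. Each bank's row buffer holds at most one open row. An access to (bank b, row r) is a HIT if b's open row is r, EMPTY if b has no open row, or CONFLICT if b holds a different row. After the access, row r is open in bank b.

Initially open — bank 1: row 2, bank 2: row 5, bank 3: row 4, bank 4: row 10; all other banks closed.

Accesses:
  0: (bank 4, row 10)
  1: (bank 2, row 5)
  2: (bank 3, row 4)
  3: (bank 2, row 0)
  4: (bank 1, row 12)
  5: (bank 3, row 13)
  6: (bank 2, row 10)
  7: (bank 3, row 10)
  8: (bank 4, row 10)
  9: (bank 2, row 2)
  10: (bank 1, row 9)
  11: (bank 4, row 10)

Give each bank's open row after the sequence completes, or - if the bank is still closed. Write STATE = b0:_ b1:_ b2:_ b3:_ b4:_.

#0 (4,10) H  (was 10)
#1 (2,5) H  (was 5)
#2 (3,4) H  (was 4)
#3 (2,0) C  (was 5)
#4 (1,12) C  (was 2)
#5 (3,13) C  (was 4)
#6 (2,10) C  (was 0)
#7 (3,10) C  (was 13)
#8 (4,10) H  (was 10)
#9 (2,2) C  (was 10)
#10 (1,9) C  (was 12)
#11 (4,10) H  (was 10)

STATE = b0:- b1:9 b2:2 b3:10 b4:10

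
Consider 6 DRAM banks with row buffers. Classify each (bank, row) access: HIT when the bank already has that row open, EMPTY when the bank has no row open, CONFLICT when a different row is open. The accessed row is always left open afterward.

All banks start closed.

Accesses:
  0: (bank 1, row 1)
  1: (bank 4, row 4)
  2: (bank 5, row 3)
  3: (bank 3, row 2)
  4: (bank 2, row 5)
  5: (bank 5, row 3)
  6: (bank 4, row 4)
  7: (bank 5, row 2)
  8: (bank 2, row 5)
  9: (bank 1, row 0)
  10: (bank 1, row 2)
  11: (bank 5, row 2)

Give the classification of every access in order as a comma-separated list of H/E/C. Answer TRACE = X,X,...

TRACE = E,E,E,E,E,H,H,C,H,C,C,H

  [0] b1 r1: no row ⇒ E
  [1] b4 r4: no row ⇒ E
  [2] b5 r3: no row ⇒ E
  [3] b3 r2: no row ⇒ E
  [4] b2 r5: no row ⇒ E
  [5] b5 r3: had r3 ⇒ H
  [6] b4 r4: had r4 ⇒ H
  [7] b5 r2: had r3 ⇒ C
  [8] b2 r5: had r5 ⇒ H
  [9] b1 r0: had r1 ⇒ C
  [10] b1 r2: had r0 ⇒ C
  [11] b5 r2: had r2 ⇒ H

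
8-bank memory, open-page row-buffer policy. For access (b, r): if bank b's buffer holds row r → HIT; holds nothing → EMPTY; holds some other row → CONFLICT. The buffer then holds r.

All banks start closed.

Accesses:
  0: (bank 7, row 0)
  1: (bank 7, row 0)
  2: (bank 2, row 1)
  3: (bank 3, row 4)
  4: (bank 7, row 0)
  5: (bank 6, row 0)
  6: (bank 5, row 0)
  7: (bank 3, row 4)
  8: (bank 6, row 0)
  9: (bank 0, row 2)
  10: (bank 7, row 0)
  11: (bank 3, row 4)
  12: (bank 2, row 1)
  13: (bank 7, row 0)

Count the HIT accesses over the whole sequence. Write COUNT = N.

COUNT = 8

#0 (7,0) E
#1 (7,0) H  (was 0)
#2 (2,1) E
#3 (3,4) E
#4 (7,0) H  (was 0)
#5 (6,0) E
#6 (5,0) E
#7 (3,4) H  (was 4)
#8 (6,0) H  (was 0)
#9 (0,2) E
#10 (7,0) H  (was 0)
#11 (3,4) H  (was 4)
#12 (2,1) H  (was 1)
#13 (7,0) H  (was 0)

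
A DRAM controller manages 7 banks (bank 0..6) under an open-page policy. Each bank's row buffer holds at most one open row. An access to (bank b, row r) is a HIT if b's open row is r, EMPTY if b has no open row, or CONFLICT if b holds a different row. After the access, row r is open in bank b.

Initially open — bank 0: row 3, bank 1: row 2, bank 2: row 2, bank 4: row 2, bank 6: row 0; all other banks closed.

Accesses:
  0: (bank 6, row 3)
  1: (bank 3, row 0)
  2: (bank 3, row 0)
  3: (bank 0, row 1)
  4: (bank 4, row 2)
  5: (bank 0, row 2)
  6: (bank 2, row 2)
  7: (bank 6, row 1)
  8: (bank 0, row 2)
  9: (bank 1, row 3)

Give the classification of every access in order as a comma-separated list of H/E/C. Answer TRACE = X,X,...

#0 (6,3) C  (was 0)
#1 (3,0) E
#2 (3,0) H  (was 0)
#3 (0,1) C  (was 3)
#4 (4,2) H  (was 2)
#5 (0,2) C  (was 1)
#6 (2,2) H  (was 2)
#7 (6,1) C  (was 3)
#8 (0,2) H  (was 2)
#9 (1,3) C  (was 2)

TRACE = C,E,H,C,H,C,H,C,H,C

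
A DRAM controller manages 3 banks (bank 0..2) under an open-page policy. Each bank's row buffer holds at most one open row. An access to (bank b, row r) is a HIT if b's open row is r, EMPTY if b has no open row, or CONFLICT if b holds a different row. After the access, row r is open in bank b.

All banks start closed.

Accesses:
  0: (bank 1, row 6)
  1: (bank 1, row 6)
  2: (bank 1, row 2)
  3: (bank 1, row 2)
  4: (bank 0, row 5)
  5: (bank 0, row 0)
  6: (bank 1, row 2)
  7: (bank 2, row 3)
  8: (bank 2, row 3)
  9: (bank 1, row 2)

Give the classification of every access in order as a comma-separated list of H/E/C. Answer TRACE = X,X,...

#0 (1,6) E
#1 (1,6) H  (was 6)
#2 (1,2) C  (was 6)
#3 (1,2) H  (was 2)
#4 (0,5) E
#5 (0,0) C  (was 5)
#6 (1,2) H  (was 2)
#7 (2,3) E
#8 (2,3) H  (was 3)
#9 (1,2) H  (was 2)

TRACE = E,H,C,H,E,C,H,E,H,H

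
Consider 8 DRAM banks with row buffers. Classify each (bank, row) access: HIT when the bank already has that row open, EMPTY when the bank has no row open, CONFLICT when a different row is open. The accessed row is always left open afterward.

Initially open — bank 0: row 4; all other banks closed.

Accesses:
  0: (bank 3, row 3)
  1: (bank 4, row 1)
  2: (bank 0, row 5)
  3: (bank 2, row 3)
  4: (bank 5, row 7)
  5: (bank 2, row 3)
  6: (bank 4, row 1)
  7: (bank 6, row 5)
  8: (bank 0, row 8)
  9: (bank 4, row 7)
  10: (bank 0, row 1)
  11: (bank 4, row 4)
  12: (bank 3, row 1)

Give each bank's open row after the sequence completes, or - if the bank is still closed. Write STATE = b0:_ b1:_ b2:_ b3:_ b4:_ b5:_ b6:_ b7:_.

#0 (3,3) E
#1 (4,1) E
#2 (0,5) C  (was 4)
#3 (2,3) E
#4 (5,7) E
#5 (2,3) H  (was 3)
#6 (4,1) H  (was 1)
#7 (6,5) E
#8 (0,8) C  (was 5)
#9 (4,7) C  (was 1)
#10 (0,1) C  (was 8)
#11 (4,4) C  (was 7)
#12 (3,1) C  (was 3)

STATE = b0:1 b1:- b2:3 b3:1 b4:4 b5:7 b6:5 b7:-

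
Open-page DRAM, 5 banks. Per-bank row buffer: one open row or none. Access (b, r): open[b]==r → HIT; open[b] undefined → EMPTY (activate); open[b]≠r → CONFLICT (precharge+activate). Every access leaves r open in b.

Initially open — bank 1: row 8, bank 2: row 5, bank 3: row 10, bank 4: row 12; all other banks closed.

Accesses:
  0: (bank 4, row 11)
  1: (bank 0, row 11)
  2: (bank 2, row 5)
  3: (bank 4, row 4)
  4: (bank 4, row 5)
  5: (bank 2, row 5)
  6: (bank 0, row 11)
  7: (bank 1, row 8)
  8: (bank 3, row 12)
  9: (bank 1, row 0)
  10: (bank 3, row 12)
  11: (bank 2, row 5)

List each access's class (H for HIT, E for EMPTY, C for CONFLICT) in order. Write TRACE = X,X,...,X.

TRACE = C,E,H,C,C,H,H,H,C,C,H,H

  [0] b4 r11: had r12 ⇒ C
  [1] b0 r11: no row ⇒ E
  [2] b2 r5: had r5 ⇒ H
  [3] b4 r4: had r11 ⇒ C
  [4] b4 r5: had r4 ⇒ C
  [5] b2 r5: had r5 ⇒ H
  [6] b0 r11: had r11 ⇒ H
  [7] b1 r8: had r8 ⇒ H
  [8] b3 r12: had r10 ⇒ C
  [9] b1 r0: had r8 ⇒ C
  [10] b3 r12: had r12 ⇒ H
  [11] b2 r5: had r5 ⇒ H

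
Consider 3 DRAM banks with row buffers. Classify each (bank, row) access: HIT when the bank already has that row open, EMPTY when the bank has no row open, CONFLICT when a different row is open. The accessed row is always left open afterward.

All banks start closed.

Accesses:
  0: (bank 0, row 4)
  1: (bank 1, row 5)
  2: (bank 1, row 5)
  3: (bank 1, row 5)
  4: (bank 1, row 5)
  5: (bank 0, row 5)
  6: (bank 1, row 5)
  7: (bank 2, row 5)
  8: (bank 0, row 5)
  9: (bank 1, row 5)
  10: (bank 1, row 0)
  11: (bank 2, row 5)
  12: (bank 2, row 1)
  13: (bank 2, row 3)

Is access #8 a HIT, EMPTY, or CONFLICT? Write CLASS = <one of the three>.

step 0: bank0 None->4 [EMPTY]
step 1: bank1 None->5 [EMPTY]
step 2: bank1 5->5 [HIT]
step 3: bank1 5->5 [HIT]
step 4: bank1 5->5 [HIT]
step 5: bank0 4->5 [CONFLICT]
step 6: bank1 5->5 [HIT]
step 7: bank2 None->5 [EMPTY]
step 8: bank0 5->5 [HIT]
step 9: bank1 5->5 [HIT]
step 10: bank1 5->0 [CONFLICT]
step 11: bank2 5->5 [HIT]
step 12: bank2 5->1 [CONFLICT]
step 13: bank2 1->3 [CONFLICT]

CLASS = HIT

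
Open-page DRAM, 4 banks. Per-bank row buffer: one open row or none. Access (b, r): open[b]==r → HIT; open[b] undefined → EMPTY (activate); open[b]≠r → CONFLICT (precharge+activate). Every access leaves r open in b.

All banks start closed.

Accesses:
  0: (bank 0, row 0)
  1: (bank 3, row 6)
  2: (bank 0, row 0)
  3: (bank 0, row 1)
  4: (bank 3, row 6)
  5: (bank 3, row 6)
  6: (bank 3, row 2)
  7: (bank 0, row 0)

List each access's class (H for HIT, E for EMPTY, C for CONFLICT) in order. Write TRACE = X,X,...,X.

#0 (0,0) E
#1 (3,6) E
#2 (0,0) H  (was 0)
#3 (0,1) C  (was 0)
#4 (3,6) H  (was 6)
#5 (3,6) H  (was 6)
#6 (3,2) C  (was 6)
#7 (0,0) C  (was 1)

TRACE = E,E,H,C,H,H,C,C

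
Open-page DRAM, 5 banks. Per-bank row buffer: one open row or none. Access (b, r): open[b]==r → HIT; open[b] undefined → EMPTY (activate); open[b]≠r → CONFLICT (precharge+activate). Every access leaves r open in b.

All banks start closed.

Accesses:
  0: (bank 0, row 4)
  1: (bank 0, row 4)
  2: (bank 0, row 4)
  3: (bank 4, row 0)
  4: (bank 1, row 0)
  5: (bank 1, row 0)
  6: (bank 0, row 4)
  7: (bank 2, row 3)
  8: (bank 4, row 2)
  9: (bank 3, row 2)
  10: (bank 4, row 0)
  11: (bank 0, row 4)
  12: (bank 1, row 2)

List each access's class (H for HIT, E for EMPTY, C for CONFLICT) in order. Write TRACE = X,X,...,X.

TRACE = E,H,H,E,E,H,H,E,C,E,C,H,C

#0 (0,4) E
#1 (0,4) H  (was 4)
#2 (0,4) H  (was 4)
#3 (4,0) E
#4 (1,0) E
#5 (1,0) H  (was 0)
#6 (0,4) H  (was 4)
#7 (2,3) E
#8 (4,2) C  (was 0)
#9 (3,2) E
#10 (4,0) C  (was 2)
#11 (0,4) H  (was 4)
#12 (1,2) C  (was 0)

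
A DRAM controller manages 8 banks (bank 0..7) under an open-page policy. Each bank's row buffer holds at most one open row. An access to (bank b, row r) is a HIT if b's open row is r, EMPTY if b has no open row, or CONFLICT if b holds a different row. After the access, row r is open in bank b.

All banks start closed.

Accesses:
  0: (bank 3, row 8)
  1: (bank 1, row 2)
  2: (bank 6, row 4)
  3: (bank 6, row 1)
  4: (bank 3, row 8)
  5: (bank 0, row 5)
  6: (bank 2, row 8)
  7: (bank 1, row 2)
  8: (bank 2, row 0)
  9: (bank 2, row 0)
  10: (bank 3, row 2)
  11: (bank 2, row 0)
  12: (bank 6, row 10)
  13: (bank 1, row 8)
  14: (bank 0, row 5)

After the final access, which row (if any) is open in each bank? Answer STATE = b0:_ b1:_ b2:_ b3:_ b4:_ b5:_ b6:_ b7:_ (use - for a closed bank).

STATE = b0:5 b1:8 b2:0 b3:2 b4:- b5:- b6:10 b7:-

step 0: bank3 None->8 [EMPTY]
step 1: bank1 None->2 [EMPTY]
step 2: bank6 None->4 [EMPTY]
step 3: bank6 4->1 [CONFLICT]
step 4: bank3 8->8 [HIT]
step 5: bank0 None->5 [EMPTY]
step 6: bank2 None->8 [EMPTY]
step 7: bank1 2->2 [HIT]
step 8: bank2 8->0 [CONFLICT]
step 9: bank2 0->0 [HIT]
step 10: bank3 8->2 [CONFLICT]
step 11: bank2 0->0 [HIT]
step 12: bank6 1->10 [CONFLICT]
step 13: bank1 2->8 [CONFLICT]
step 14: bank0 5->5 [HIT]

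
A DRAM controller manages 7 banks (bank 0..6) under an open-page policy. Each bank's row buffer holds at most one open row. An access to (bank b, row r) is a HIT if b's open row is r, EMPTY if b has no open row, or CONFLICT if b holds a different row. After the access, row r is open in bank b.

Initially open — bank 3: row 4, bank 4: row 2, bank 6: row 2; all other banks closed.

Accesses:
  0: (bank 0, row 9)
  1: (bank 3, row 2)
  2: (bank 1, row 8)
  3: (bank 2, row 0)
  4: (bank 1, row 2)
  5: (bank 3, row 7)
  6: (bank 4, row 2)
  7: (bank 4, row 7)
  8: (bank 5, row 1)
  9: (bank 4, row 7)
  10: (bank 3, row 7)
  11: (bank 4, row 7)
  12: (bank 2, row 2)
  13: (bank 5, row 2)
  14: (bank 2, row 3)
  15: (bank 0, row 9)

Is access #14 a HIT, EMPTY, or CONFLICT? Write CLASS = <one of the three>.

0: bank 0 row 9 — prev None → EMPTY
1: bank 3 row 2 — prev 4 → CONFLICT
2: bank 1 row 8 — prev None → EMPTY
3: bank 2 row 0 — prev None → EMPTY
4: bank 1 row 2 — prev 8 → CONFLICT
5: bank 3 row 7 — prev 2 → CONFLICT
6: bank 4 row 2 — prev 2 → HIT
7: bank 4 row 7 — prev 2 → CONFLICT
8: bank 5 row 1 — prev None → EMPTY
9: bank 4 row 7 — prev 7 → HIT
10: bank 3 row 7 — prev 7 → HIT
11: bank 4 row 7 — prev 7 → HIT
12: bank 2 row 2 — prev 0 → CONFLICT
13: bank 5 row 2 — prev 1 → CONFLICT
14: bank 2 row 3 — prev 2 → CONFLICT
15: bank 0 row 9 — prev 9 → HIT

CLASS = CONFLICT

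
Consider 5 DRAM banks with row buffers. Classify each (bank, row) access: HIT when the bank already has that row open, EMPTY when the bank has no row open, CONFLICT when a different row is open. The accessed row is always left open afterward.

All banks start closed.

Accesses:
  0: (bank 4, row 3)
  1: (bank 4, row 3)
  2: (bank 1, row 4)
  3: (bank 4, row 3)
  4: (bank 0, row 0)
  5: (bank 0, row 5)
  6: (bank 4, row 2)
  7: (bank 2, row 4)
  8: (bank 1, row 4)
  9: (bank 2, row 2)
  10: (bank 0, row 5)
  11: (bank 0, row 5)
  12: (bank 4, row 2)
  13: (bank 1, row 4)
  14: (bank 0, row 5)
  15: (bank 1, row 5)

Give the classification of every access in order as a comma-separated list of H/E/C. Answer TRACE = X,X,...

TRACE = E,H,E,H,E,C,C,E,H,C,H,H,H,H,H,C

0: bank 4 row 3 — prev None → EMPTY
1: bank 4 row 3 — prev 3 → HIT
2: bank 1 row 4 — prev None → EMPTY
3: bank 4 row 3 — prev 3 → HIT
4: bank 0 row 0 — prev None → EMPTY
5: bank 0 row 5 — prev 0 → CONFLICT
6: bank 4 row 2 — prev 3 → CONFLICT
7: bank 2 row 4 — prev None → EMPTY
8: bank 1 row 4 — prev 4 → HIT
9: bank 2 row 2 — prev 4 → CONFLICT
10: bank 0 row 5 — prev 5 → HIT
11: bank 0 row 5 — prev 5 → HIT
12: bank 4 row 2 — prev 2 → HIT
13: bank 1 row 4 — prev 4 → HIT
14: bank 0 row 5 — prev 5 → HIT
15: bank 1 row 5 — prev 4 → CONFLICT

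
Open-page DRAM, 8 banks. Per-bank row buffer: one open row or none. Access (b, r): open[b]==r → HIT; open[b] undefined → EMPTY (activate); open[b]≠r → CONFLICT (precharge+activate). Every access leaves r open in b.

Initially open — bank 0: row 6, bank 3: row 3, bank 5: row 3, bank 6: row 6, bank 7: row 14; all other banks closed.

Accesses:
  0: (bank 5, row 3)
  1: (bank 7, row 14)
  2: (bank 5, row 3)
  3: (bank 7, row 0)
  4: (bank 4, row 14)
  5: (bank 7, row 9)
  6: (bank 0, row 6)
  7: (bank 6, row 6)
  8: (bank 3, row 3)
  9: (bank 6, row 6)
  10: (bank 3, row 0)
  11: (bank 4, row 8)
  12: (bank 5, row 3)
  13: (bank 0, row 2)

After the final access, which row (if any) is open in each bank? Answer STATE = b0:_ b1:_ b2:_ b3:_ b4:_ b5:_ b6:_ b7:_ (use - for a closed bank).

  [0] b5 r3: had r3 ⇒ H
  [1] b7 r14: had r14 ⇒ H
  [2] b5 r3: had r3 ⇒ H
  [3] b7 r0: had r14 ⇒ C
  [4] b4 r14: no row ⇒ E
  [5] b7 r9: had r0 ⇒ C
  [6] b0 r6: had r6 ⇒ H
  [7] b6 r6: had r6 ⇒ H
  [8] b3 r3: had r3 ⇒ H
  [9] b6 r6: had r6 ⇒ H
  [10] b3 r0: had r3 ⇒ C
  [11] b4 r8: had r14 ⇒ C
  [12] b5 r3: had r3 ⇒ H
  [13] b0 r2: had r6 ⇒ C

STATE = b0:2 b1:- b2:- b3:0 b4:8 b5:3 b6:6 b7:9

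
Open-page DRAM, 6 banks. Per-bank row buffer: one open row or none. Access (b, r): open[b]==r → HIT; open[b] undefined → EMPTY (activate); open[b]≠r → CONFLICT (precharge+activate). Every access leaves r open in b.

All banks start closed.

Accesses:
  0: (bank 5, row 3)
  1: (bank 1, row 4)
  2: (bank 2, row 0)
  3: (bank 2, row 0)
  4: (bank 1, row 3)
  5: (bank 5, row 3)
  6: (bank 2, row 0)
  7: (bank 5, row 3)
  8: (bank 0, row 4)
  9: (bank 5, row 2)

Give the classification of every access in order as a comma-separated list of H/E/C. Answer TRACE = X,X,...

0: bank 5 row 3 — prev None → EMPTY
1: bank 1 row 4 — prev None → EMPTY
2: bank 2 row 0 — prev None → EMPTY
3: bank 2 row 0 — prev 0 → HIT
4: bank 1 row 3 — prev 4 → CONFLICT
5: bank 5 row 3 — prev 3 → HIT
6: bank 2 row 0 — prev 0 → HIT
7: bank 5 row 3 — prev 3 → HIT
8: bank 0 row 4 — prev None → EMPTY
9: bank 5 row 2 — prev 3 → CONFLICT

TRACE = E,E,E,H,C,H,H,H,E,C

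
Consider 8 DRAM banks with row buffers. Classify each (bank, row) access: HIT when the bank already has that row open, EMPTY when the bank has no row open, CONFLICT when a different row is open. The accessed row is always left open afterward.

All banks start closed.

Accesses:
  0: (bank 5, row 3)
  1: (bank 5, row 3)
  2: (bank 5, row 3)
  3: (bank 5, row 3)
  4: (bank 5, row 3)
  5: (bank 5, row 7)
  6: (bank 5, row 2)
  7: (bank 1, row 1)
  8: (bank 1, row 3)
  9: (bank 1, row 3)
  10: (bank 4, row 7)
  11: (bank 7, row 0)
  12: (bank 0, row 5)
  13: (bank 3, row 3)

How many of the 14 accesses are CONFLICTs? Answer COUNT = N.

COUNT = 3

  [0] b5 r3: no row ⇒ E
  [1] b5 r3: had r3 ⇒ H
  [2] b5 r3: had r3 ⇒ H
  [3] b5 r3: had r3 ⇒ H
  [4] b5 r3: had r3 ⇒ H
  [5] b5 r7: had r3 ⇒ C
  [6] b5 r2: had r7 ⇒ C
  [7] b1 r1: no row ⇒ E
  [8] b1 r3: had r1 ⇒ C
  [9] b1 r3: had r3 ⇒ H
  [10] b4 r7: no row ⇒ E
  [11] b7 r0: no row ⇒ E
  [12] b0 r5: no row ⇒ E
  [13] b3 r3: no row ⇒ E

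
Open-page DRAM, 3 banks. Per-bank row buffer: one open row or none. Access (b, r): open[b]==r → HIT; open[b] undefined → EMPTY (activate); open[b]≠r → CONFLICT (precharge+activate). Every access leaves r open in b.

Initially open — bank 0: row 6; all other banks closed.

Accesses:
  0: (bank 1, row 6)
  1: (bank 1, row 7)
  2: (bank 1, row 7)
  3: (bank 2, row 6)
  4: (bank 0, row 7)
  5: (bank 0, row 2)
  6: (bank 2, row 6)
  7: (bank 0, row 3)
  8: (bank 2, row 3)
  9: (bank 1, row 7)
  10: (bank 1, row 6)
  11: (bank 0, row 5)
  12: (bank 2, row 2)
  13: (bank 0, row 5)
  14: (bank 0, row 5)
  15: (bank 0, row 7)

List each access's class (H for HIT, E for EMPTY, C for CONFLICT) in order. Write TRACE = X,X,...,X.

  [0] b1 r6: no row ⇒ E
  [1] b1 r7: had r6 ⇒ C
  [2] b1 r7: had r7 ⇒ H
  [3] b2 r6: no row ⇒ E
  [4] b0 r7: had r6 ⇒ C
  [5] b0 r2: had r7 ⇒ C
  [6] b2 r6: had r6 ⇒ H
  [7] b0 r3: had r2 ⇒ C
  [8] b2 r3: had r6 ⇒ C
  [9] b1 r7: had r7 ⇒ H
  [10] b1 r6: had r7 ⇒ C
  [11] b0 r5: had r3 ⇒ C
  [12] b2 r2: had r3 ⇒ C
  [13] b0 r5: had r5 ⇒ H
  [14] b0 r5: had r5 ⇒ H
  [15] b0 r7: had r5 ⇒ C

TRACE = E,C,H,E,C,C,H,C,C,H,C,C,C,H,H,C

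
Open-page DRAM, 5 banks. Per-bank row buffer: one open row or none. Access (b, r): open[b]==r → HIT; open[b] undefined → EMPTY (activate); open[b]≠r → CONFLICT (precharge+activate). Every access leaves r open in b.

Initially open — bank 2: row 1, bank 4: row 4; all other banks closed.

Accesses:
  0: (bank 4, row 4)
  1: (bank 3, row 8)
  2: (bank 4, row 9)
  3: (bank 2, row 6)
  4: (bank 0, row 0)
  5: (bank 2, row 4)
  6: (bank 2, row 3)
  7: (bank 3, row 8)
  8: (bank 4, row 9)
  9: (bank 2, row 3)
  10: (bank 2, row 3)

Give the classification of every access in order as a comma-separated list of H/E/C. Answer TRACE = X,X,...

TRACE = H,E,C,C,E,C,C,H,H,H,H

0: bank 4 row 4 — prev 4 → HIT
1: bank 3 row 8 — prev None → EMPTY
2: bank 4 row 9 — prev 4 → CONFLICT
3: bank 2 row 6 — prev 1 → CONFLICT
4: bank 0 row 0 — prev None → EMPTY
5: bank 2 row 4 — prev 6 → CONFLICT
6: bank 2 row 3 — prev 4 → CONFLICT
7: bank 3 row 8 — prev 8 → HIT
8: bank 4 row 9 — prev 9 → HIT
9: bank 2 row 3 — prev 3 → HIT
10: bank 2 row 3 — prev 3 → HIT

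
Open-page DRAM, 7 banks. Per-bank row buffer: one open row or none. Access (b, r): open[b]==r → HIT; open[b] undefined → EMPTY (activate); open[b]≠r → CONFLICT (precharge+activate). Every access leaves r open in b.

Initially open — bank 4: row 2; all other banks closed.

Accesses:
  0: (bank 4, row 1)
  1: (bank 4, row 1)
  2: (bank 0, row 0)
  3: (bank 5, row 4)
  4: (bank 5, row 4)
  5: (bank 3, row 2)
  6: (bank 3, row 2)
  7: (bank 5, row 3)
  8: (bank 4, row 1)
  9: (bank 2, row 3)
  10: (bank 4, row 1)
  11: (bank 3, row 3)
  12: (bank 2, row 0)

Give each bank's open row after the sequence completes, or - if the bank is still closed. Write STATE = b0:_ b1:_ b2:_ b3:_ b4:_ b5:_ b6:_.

STATE = b0:0 b1:- b2:0 b3:3 b4:1 b5:3 b6:-

step 0: bank4 2->1 [CONFLICT]
step 1: bank4 1->1 [HIT]
step 2: bank0 None->0 [EMPTY]
step 3: bank5 None->4 [EMPTY]
step 4: bank5 4->4 [HIT]
step 5: bank3 None->2 [EMPTY]
step 6: bank3 2->2 [HIT]
step 7: bank5 4->3 [CONFLICT]
step 8: bank4 1->1 [HIT]
step 9: bank2 None->3 [EMPTY]
step 10: bank4 1->1 [HIT]
step 11: bank3 2->3 [CONFLICT]
step 12: bank2 3->0 [CONFLICT]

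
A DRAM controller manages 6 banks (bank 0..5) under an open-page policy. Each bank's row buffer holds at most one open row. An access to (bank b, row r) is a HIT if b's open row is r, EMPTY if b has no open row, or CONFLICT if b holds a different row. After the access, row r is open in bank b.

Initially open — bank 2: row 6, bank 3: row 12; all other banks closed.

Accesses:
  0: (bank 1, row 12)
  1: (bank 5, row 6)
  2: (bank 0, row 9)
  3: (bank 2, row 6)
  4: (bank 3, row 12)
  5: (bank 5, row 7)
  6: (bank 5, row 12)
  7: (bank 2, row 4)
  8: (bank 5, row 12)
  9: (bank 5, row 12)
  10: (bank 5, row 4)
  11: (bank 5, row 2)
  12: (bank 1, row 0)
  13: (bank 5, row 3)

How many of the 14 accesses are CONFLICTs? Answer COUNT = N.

0: bank 1 row 12 — prev None → EMPTY
1: bank 5 row 6 — prev None → EMPTY
2: bank 0 row 9 — prev None → EMPTY
3: bank 2 row 6 — prev 6 → HIT
4: bank 3 row 12 — prev 12 → HIT
5: bank 5 row 7 — prev 6 → CONFLICT
6: bank 5 row 12 — prev 7 → CONFLICT
7: bank 2 row 4 — prev 6 → CONFLICT
8: bank 5 row 12 — prev 12 → HIT
9: bank 5 row 12 — prev 12 → HIT
10: bank 5 row 4 — prev 12 → CONFLICT
11: bank 5 row 2 — prev 4 → CONFLICT
12: bank 1 row 0 — prev 12 → CONFLICT
13: bank 5 row 3 — prev 2 → CONFLICT

COUNT = 7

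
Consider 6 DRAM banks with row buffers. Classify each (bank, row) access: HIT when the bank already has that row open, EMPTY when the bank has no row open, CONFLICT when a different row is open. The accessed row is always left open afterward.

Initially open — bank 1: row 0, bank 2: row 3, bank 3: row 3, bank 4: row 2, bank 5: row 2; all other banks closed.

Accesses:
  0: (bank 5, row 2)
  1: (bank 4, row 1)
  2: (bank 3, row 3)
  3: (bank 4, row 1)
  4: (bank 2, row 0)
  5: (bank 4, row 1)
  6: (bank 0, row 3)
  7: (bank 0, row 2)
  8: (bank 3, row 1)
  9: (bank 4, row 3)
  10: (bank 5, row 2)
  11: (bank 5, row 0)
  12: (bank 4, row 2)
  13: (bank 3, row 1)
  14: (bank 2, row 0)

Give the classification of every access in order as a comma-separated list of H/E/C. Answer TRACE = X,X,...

TRACE = H,C,H,H,C,H,E,C,C,C,H,C,C,H,H

  [0] b5 r2: had r2 ⇒ H
  [1] b4 r1: had r2 ⇒ C
  [2] b3 r3: had r3 ⇒ H
  [3] b4 r1: had r1 ⇒ H
  [4] b2 r0: had r3 ⇒ C
  [5] b4 r1: had r1 ⇒ H
  [6] b0 r3: no row ⇒ E
  [7] b0 r2: had r3 ⇒ C
  [8] b3 r1: had r3 ⇒ C
  [9] b4 r3: had r1 ⇒ C
  [10] b5 r2: had r2 ⇒ H
  [11] b5 r0: had r2 ⇒ C
  [12] b4 r2: had r3 ⇒ C
  [13] b3 r1: had r1 ⇒ H
  [14] b2 r0: had r0 ⇒ H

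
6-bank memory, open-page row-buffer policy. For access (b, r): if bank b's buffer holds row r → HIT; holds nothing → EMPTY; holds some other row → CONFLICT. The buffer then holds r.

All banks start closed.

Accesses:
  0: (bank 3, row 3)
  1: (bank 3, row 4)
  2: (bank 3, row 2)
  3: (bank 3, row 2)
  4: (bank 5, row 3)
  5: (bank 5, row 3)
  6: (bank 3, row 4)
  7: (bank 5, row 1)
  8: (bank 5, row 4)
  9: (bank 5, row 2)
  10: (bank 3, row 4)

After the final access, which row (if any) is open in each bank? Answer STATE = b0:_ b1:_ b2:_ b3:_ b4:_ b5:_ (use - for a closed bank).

STATE = b0:- b1:- b2:- b3:4 b4:- b5:2

step 0: bank3 None->3 [EMPTY]
step 1: bank3 3->4 [CONFLICT]
step 2: bank3 4->2 [CONFLICT]
step 3: bank3 2->2 [HIT]
step 4: bank5 None->3 [EMPTY]
step 5: bank5 3->3 [HIT]
step 6: bank3 2->4 [CONFLICT]
step 7: bank5 3->1 [CONFLICT]
step 8: bank5 1->4 [CONFLICT]
step 9: bank5 4->2 [CONFLICT]
step 10: bank3 4->4 [HIT]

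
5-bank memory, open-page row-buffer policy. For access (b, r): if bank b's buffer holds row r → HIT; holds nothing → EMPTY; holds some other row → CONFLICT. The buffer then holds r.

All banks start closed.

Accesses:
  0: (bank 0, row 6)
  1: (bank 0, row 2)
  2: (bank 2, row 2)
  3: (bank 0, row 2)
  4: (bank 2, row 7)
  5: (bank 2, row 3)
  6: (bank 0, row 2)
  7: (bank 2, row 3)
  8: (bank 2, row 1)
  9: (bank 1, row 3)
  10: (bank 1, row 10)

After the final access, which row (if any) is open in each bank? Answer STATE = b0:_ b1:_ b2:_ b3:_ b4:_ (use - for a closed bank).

step 0: bank0 None->6 [EMPTY]
step 1: bank0 6->2 [CONFLICT]
step 2: bank2 None->2 [EMPTY]
step 3: bank0 2->2 [HIT]
step 4: bank2 2->7 [CONFLICT]
step 5: bank2 7->3 [CONFLICT]
step 6: bank0 2->2 [HIT]
step 7: bank2 3->3 [HIT]
step 8: bank2 3->1 [CONFLICT]
step 9: bank1 None->3 [EMPTY]
step 10: bank1 3->10 [CONFLICT]

STATE = b0:2 b1:10 b2:1 b3:- b4:-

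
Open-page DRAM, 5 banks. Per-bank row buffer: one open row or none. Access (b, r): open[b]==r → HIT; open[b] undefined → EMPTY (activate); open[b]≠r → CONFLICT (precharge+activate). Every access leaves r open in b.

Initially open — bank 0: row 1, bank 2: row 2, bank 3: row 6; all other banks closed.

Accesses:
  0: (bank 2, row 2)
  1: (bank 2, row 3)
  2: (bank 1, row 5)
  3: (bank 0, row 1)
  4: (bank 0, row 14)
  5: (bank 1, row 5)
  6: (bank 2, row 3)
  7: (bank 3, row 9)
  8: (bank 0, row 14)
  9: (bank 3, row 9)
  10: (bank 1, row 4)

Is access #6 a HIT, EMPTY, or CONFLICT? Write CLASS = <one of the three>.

CLASS = HIT

  [0] b2 r2: had r2 ⇒ H
  [1] b2 r3: had r2 ⇒ C
  [2] b1 r5: no row ⇒ E
  [3] b0 r1: had r1 ⇒ H
  [4] b0 r14: had r1 ⇒ C
  [5] b1 r5: had r5 ⇒ H
  [6] b2 r3: had r3 ⇒ H
  [7] b3 r9: had r6 ⇒ C
  [8] b0 r14: had r14 ⇒ H
  [9] b3 r9: had r9 ⇒ H
  [10] b1 r4: had r5 ⇒ C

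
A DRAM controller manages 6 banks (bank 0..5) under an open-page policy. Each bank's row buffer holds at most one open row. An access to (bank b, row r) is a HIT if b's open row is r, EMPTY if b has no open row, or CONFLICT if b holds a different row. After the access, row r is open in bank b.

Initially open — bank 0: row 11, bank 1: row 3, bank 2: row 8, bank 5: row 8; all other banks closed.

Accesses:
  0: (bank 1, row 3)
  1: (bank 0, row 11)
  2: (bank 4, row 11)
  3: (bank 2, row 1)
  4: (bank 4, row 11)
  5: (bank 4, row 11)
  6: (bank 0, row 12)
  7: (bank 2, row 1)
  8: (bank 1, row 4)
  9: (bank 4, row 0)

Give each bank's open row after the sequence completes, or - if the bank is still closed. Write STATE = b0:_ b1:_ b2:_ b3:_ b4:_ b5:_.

step 0: bank1 3->3 [HIT]
step 1: bank0 11->11 [HIT]
step 2: bank4 None->11 [EMPTY]
step 3: bank2 8->1 [CONFLICT]
step 4: bank4 11->11 [HIT]
step 5: bank4 11->11 [HIT]
step 6: bank0 11->12 [CONFLICT]
step 7: bank2 1->1 [HIT]
step 8: bank1 3->4 [CONFLICT]
step 9: bank4 11->0 [CONFLICT]

STATE = b0:12 b1:4 b2:1 b3:- b4:0 b5:8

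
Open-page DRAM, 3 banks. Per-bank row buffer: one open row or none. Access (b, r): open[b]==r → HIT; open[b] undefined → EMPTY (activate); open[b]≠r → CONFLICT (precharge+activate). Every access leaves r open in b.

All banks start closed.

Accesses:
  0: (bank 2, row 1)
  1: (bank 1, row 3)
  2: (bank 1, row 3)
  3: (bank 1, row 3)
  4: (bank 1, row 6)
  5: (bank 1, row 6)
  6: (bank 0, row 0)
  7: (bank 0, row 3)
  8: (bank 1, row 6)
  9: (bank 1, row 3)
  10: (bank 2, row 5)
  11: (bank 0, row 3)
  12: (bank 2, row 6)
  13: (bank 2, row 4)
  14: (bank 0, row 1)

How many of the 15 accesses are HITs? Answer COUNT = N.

#0 (2,1) E
#1 (1,3) E
#2 (1,3) H  (was 3)
#3 (1,3) H  (was 3)
#4 (1,6) C  (was 3)
#5 (1,6) H  (was 6)
#6 (0,0) E
#7 (0,3) C  (was 0)
#8 (1,6) H  (was 6)
#9 (1,3) C  (was 6)
#10 (2,5) C  (was 1)
#11 (0,3) H  (was 3)
#12 (2,6) C  (was 5)
#13 (2,4) C  (was 6)
#14 (0,1) C  (was 3)

COUNT = 5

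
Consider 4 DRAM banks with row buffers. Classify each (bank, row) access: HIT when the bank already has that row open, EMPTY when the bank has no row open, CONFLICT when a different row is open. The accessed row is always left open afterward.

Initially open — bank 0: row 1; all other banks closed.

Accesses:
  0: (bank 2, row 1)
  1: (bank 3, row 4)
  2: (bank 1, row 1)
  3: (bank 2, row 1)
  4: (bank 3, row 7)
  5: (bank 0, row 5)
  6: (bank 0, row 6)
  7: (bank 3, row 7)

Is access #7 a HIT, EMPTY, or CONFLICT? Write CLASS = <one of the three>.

CLASS = HIT

#0 (2,1) E
#1 (3,4) E
#2 (1,1) E
#3 (2,1) H  (was 1)
#4 (3,7) C  (was 4)
#5 (0,5) C  (was 1)
#6 (0,6) C  (was 5)
#7 (3,7) H  (was 7)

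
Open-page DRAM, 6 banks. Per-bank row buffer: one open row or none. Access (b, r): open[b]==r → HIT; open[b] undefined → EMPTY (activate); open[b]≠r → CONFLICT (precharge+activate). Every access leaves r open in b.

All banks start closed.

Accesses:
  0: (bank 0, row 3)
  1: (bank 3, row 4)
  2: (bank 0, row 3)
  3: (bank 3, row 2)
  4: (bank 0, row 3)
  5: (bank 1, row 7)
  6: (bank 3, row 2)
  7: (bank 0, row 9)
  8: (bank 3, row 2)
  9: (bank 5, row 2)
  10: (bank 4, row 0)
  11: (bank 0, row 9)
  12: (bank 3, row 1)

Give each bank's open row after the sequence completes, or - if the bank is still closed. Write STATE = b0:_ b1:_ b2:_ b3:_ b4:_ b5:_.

STATE = b0:9 b1:7 b2:- b3:1 b4:0 b5:2

#0 (0,3) E
#1 (3,4) E
#2 (0,3) H  (was 3)
#3 (3,2) C  (was 4)
#4 (0,3) H  (was 3)
#5 (1,7) E
#6 (3,2) H  (was 2)
#7 (0,9) C  (was 3)
#8 (3,2) H  (was 2)
#9 (5,2) E
#10 (4,0) E
#11 (0,9) H  (was 9)
#12 (3,1) C  (was 2)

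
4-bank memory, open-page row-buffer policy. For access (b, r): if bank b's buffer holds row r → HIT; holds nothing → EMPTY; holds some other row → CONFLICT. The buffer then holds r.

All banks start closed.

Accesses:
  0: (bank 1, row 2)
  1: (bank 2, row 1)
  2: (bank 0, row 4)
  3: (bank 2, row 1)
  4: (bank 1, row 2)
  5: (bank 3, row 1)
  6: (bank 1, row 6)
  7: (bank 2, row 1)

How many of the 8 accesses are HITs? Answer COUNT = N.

COUNT = 3

step 0: bank1 None->2 [EMPTY]
step 1: bank2 None->1 [EMPTY]
step 2: bank0 None->4 [EMPTY]
step 3: bank2 1->1 [HIT]
step 4: bank1 2->2 [HIT]
step 5: bank3 None->1 [EMPTY]
step 6: bank1 2->6 [CONFLICT]
step 7: bank2 1->1 [HIT]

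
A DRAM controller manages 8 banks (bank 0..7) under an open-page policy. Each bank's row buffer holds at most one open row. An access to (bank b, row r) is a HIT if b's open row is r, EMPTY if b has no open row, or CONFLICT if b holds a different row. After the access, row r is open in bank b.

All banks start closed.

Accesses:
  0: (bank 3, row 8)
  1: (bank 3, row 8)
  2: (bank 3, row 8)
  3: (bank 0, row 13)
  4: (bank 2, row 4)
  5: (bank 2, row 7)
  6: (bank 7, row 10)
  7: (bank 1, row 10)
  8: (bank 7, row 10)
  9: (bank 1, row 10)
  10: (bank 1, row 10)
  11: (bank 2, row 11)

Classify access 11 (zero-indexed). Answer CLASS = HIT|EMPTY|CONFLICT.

CLASS = CONFLICT

  [0] b3 r8: no row ⇒ E
  [1] b3 r8: had r8 ⇒ H
  [2] b3 r8: had r8 ⇒ H
  [3] b0 r13: no row ⇒ E
  [4] b2 r4: no row ⇒ E
  [5] b2 r7: had r4 ⇒ C
  [6] b7 r10: no row ⇒ E
  [7] b1 r10: no row ⇒ E
  [8] b7 r10: had r10 ⇒ H
  [9] b1 r10: had r10 ⇒ H
  [10] b1 r10: had r10 ⇒ H
  [11] b2 r11: had r7 ⇒ C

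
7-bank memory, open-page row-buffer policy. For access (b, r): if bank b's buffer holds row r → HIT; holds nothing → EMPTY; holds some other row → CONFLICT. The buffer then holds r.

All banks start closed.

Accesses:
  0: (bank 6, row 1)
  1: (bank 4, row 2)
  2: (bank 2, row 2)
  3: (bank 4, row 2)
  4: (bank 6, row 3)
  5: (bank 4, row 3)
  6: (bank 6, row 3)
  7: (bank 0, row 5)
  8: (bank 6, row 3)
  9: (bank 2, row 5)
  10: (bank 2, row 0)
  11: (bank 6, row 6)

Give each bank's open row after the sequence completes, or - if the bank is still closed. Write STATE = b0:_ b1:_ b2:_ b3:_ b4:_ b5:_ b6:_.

step 0: bank6 None->1 [EMPTY]
step 1: bank4 None->2 [EMPTY]
step 2: bank2 None->2 [EMPTY]
step 3: bank4 2->2 [HIT]
step 4: bank6 1->3 [CONFLICT]
step 5: bank4 2->3 [CONFLICT]
step 6: bank6 3->3 [HIT]
step 7: bank0 None->5 [EMPTY]
step 8: bank6 3->3 [HIT]
step 9: bank2 2->5 [CONFLICT]
step 10: bank2 5->0 [CONFLICT]
step 11: bank6 3->6 [CONFLICT]

STATE = b0:5 b1:- b2:0 b3:- b4:3 b5:- b6:6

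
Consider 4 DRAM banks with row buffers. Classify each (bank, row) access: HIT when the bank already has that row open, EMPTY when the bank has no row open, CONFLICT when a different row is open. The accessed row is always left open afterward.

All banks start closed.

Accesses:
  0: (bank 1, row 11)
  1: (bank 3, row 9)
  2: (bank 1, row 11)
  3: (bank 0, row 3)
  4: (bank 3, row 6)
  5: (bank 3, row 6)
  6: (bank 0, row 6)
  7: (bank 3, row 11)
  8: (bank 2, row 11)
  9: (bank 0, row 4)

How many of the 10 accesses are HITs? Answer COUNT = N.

COUNT = 2

step 0: bank1 None->11 [EMPTY]
step 1: bank3 None->9 [EMPTY]
step 2: bank1 11->11 [HIT]
step 3: bank0 None->3 [EMPTY]
step 4: bank3 9->6 [CONFLICT]
step 5: bank3 6->6 [HIT]
step 6: bank0 3->6 [CONFLICT]
step 7: bank3 6->11 [CONFLICT]
step 8: bank2 None->11 [EMPTY]
step 9: bank0 6->4 [CONFLICT]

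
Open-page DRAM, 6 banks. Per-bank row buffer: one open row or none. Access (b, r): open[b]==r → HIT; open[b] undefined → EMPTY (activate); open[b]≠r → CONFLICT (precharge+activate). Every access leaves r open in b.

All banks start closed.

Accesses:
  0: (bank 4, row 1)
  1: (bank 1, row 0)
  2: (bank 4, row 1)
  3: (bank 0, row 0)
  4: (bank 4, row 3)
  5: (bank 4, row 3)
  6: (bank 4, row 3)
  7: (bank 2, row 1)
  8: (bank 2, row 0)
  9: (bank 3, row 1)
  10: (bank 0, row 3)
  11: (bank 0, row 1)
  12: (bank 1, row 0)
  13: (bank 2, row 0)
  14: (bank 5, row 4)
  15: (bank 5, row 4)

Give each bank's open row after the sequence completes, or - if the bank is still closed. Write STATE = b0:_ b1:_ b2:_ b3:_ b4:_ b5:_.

STATE = b0:1 b1:0 b2:0 b3:1 b4:3 b5:4

  [0] b4 r1: no row ⇒ E
  [1] b1 r0: no row ⇒ E
  [2] b4 r1: had r1 ⇒ H
  [3] b0 r0: no row ⇒ E
  [4] b4 r3: had r1 ⇒ C
  [5] b4 r3: had r3 ⇒ H
  [6] b4 r3: had r3 ⇒ H
  [7] b2 r1: no row ⇒ E
  [8] b2 r0: had r1 ⇒ C
  [9] b3 r1: no row ⇒ E
  [10] b0 r3: had r0 ⇒ C
  [11] b0 r1: had r3 ⇒ C
  [12] b1 r0: had r0 ⇒ H
  [13] b2 r0: had r0 ⇒ H
  [14] b5 r4: no row ⇒ E
  [15] b5 r4: had r4 ⇒ H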